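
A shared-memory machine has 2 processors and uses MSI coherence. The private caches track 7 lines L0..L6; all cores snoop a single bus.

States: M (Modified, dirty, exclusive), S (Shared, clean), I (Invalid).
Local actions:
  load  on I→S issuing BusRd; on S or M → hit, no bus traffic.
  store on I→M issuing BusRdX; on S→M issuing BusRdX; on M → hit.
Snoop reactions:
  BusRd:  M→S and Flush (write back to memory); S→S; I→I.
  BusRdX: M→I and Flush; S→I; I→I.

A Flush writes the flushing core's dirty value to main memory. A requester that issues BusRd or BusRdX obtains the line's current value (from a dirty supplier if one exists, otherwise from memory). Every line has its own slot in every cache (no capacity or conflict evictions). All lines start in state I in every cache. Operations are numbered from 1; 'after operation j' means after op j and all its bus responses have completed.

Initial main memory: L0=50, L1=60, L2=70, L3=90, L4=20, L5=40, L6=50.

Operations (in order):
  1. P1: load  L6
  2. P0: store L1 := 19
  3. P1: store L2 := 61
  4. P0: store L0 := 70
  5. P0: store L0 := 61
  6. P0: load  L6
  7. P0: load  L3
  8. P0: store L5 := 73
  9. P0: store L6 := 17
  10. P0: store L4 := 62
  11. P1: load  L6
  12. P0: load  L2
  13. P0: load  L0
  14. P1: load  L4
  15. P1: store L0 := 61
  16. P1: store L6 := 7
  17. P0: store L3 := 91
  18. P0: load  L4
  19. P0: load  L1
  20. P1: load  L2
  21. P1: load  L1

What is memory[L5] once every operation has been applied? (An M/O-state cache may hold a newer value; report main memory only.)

  op1 P1: load  L6 → I/S on L6; bus BusRd; mem=50
  op2 P0: store L1 := 19 → M/I on L1; bus BusRdX; mem=60
  op3 P1: store L2 := 61 → I/M on L2; bus BusRdX; mem=70
  op4 P0: store L0 := 70 → M/I on L0; bus BusRdX; mem=50
  op5 P0: store L0 := 61 → M/I on L0; bus (none); mem=50
  op6 P0: load  L6 → S/S on L6; bus BusRd; mem=50
  op7 P0: load  L3 → S/I on L3; bus BusRd; mem=90
  op8 P0: store L5 := 73 → M/I on L5; bus BusRdX; mem=40
  op9 P0: store L6 := 17 → M/I on L6; bus BusRdX; mem=50
  op10 P0: store L4 := 62 → M/I on L4; bus BusRdX; mem=20
  op11 P1: load  L6 → S/S on L6; bus BusRd Flush; mem=17
  op12 P0: load  L2 → S/S on L2; bus BusRd Flush; mem=61
  op13 P0: load  L0 → M/I on L0; bus (none); mem=50
  op14 P1: load  L4 → S/S on L4; bus BusRd Flush; mem=62
  op15 P1: store L0 := 61 → I/M on L0; bus BusRdX Flush; mem=61
  op16 P1: store L6 := 7 → I/M on L6; bus BusRdX; mem=17
  op17 P0: store L3 := 91 → M/I on L3; bus BusRdX; mem=90
  op18 P0: load  L4 → S/S on L4; bus (none); mem=62
  op19 P0: load  L1 → M/I on L1; bus (none); mem=60
  op20 P1: load  L2 → S/S on L2; bus (none); mem=61
  op21 P1: load  L1 → S/S on L1; bus BusRd Flush; mem=19

memory[L5] = 40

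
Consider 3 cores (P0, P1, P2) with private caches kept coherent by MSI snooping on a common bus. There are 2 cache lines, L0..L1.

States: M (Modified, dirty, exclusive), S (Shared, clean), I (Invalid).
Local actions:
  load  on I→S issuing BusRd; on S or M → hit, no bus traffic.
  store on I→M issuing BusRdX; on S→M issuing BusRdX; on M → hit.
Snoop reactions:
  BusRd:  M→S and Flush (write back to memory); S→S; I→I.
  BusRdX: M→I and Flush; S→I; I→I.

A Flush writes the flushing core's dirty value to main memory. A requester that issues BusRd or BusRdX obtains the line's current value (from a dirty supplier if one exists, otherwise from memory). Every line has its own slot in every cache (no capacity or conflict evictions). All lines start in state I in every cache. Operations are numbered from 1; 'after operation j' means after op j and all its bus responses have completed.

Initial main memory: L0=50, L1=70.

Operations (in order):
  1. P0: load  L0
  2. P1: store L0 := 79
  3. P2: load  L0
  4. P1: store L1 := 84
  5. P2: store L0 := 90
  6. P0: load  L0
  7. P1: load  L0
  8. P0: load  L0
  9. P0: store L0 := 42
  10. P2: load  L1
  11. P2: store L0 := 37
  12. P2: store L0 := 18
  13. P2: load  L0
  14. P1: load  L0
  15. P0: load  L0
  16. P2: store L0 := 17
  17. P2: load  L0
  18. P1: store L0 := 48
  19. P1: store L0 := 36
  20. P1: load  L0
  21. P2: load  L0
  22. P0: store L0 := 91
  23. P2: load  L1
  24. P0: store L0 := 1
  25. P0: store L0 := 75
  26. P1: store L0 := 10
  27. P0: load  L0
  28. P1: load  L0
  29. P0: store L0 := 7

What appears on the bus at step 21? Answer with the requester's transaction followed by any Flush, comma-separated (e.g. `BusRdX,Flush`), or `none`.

bus = BusRd,Flush

1. P0: load  L0  bus=[BusRd]  L0: P0=S P1=I P2=I  mem[L0]=50
2. P1: store L0 := 79  bus=[BusRdX]  L0: P0=I P1=M P2=I  mem[L0]=50
3. P2: load  L0  bus=[BusRd,Flush]  L0: P0=I P1=S P2=S  mem[L0]=79
4. P1: store L1 := 84  bus=[BusRdX]  L1: P0=I P1=M P2=I  mem[L1]=70
5. P2: store L0 := 90  bus=[BusRdX]  L0: P0=I P1=I P2=M  mem[L0]=79
6. P0: load  L0  bus=[BusRd,Flush]  L0: P0=S P1=I P2=S  mem[L0]=90
7. P1: load  L0  bus=[BusRd]  L0: P0=S P1=S P2=S  mem[L0]=90
8. P0: load  L0  bus=[-]  L0: P0=S P1=S P2=S  mem[L0]=90
9. P0: store L0 := 42  bus=[BusRdX]  L0: P0=M P1=I P2=I  mem[L0]=90
10. P2: load  L1  bus=[BusRd,Flush]  L1: P0=I P1=S P2=S  mem[L1]=84
11. P2: store L0 := 37  bus=[BusRdX,Flush]  L0: P0=I P1=I P2=M  mem[L0]=42
12. P2: store L0 := 18  bus=[-]  L0: P0=I P1=I P2=M  mem[L0]=42
13. P2: load  L0  bus=[-]  L0: P0=I P1=I P2=M  mem[L0]=42
14. P1: load  L0  bus=[BusRd,Flush]  L0: P0=I P1=S P2=S  mem[L0]=18
15. P0: load  L0  bus=[BusRd]  L0: P0=S P1=S P2=S  mem[L0]=18
16. P2: store L0 := 17  bus=[BusRdX]  L0: P0=I P1=I P2=M  mem[L0]=18
17. P2: load  L0  bus=[-]  L0: P0=I P1=I P2=M  mem[L0]=18
18. P1: store L0 := 48  bus=[BusRdX,Flush]  L0: P0=I P1=M P2=I  mem[L0]=17
19. P1: store L0 := 36  bus=[-]  L0: P0=I P1=M P2=I  mem[L0]=17
20. P1: load  L0  bus=[-]  L0: P0=I P1=M P2=I  mem[L0]=17
21. P2: load  L0  bus=[BusRd,Flush]  L0: P0=I P1=S P2=S  mem[L0]=36
22. P0: store L0 := 91  bus=[BusRdX]  L0: P0=M P1=I P2=I  mem[L0]=36
23. P2: load  L1  bus=[-]  L1: P0=I P1=S P2=S  mem[L1]=84
24. P0: store L0 := 1  bus=[-]  L0: P0=M P1=I P2=I  mem[L0]=36
25. P0: store L0 := 75  bus=[-]  L0: P0=M P1=I P2=I  mem[L0]=36
26. P1: store L0 := 10  bus=[BusRdX,Flush]  L0: P0=I P1=M P2=I  mem[L0]=75
27. P0: load  L0  bus=[BusRd,Flush]  L0: P0=S P1=S P2=I  mem[L0]=10
28. P1: load  L0  bus=[-]  L0: P0=S P1=S P2=I  mem[L0]=10
29. P0: store L0 := 7  bus=[BusRdX]  L0: P0=M P1=I P2=I  mem[L0]=10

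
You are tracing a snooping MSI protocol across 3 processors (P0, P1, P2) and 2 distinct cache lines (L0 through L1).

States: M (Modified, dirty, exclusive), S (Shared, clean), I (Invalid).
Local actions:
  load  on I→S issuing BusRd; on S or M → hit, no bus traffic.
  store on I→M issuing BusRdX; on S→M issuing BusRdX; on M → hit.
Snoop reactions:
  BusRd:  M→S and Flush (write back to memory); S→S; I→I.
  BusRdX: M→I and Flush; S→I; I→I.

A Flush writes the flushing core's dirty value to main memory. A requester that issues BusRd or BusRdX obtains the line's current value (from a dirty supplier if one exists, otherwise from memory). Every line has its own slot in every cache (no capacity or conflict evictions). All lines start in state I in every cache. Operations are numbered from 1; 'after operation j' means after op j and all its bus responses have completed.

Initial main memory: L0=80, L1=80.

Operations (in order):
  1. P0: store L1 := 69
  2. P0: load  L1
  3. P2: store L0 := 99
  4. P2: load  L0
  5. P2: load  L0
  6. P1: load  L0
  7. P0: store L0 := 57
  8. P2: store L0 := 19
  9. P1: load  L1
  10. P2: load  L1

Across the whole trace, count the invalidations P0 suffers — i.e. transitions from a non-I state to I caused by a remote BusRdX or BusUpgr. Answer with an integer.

invalidations = 1

[1] P0: store L1 := 69 | P0:M(69), P1:I, P2:I | bus: BusRdX
[2] P0: load  L1 | P0:M(69), P1:I, P2:I | bus: none
[3] P2: store L0 := 99 | P0:I, P1:I, P2:M(99) | bus: BusRdX
[4] P2: load  L0 | P0:I, P1:I, P2:M(99) | bus: none
[5] P2: load  L0 | P0:I, P1:I, P2:M(99) | bus: none
[6] P1: load  L0 | P0:I, P1:S(99), P2:S(99) | bus: BusRd,Flush
[7] P0: store L0 := 57 | P0:M(57), P1:I, P2:I | bus: BusRdX
[8] P2: store L0 := 19 | P0:I, P1:I, P2:M(19) | bus: BusRdX,Flush
[9] P1: load  L1 | P0:S(69), P1:S(69), P2:I | bus: BusRd,Flush
[10] P2: load  L1 | P0:S(69), P1:S(69), P2:S(69) | bus: BusRd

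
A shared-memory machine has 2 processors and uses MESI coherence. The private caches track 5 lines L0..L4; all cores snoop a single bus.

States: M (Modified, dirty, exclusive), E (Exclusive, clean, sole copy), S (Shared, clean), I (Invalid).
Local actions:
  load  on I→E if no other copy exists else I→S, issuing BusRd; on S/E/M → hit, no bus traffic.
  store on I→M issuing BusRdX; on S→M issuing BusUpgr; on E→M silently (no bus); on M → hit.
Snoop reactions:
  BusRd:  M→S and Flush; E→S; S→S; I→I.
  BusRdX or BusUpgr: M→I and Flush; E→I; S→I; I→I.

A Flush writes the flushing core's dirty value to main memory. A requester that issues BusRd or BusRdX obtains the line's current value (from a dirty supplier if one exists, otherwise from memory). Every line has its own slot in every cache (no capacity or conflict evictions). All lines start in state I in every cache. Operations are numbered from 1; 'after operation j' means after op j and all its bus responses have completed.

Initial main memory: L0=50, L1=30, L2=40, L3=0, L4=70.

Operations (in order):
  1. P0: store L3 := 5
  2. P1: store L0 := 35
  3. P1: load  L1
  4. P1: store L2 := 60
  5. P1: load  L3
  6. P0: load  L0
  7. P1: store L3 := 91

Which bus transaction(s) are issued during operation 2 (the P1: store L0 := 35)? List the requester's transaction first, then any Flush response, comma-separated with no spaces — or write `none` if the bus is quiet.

bus = BusRdX

[1] P0: store L3 := 5 | P0:M(5), P1:I | bus: BusRdX
[2] P1: store L0 := 35 | P0:I, P1:M(35) | bus: BusRdX
[3] P1: load  L1 | P0:I, P1:E(30) | bus: BusRd
[4] P1: store L2 := 60 | P0:I, P1:M(60) | bus: BusRdX
[5] P1: load  L3 | P0:S(5), P1:S(5) | bus: BusRd,Flush
[6] P0: load  L0 | P0:S(35), P1:S(35) | bus: BusRd,Flush
[7] P1: store L3 := 91 | P0:I, P1:M(91) | bus: BusUpgr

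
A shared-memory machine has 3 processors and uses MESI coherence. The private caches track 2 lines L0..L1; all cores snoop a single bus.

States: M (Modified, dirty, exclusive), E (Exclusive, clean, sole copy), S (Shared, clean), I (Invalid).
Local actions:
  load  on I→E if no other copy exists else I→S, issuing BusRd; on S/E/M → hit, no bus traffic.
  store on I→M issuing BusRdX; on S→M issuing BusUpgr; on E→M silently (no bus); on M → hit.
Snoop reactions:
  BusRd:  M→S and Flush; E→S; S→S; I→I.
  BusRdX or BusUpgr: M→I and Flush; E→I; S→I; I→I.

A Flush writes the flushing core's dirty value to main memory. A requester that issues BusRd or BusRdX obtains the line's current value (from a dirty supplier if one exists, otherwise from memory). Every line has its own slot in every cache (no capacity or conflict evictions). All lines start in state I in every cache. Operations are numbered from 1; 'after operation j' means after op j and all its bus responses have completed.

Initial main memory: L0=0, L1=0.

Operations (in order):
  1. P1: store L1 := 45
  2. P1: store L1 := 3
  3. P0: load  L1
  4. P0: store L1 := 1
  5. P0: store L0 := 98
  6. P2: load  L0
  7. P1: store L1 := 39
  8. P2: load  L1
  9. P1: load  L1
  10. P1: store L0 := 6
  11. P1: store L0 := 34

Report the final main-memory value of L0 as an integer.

memory[L0] = 98

step 1: P1: store L1 := 45  ⟶  IMI  (L1)  txn=BusRdX  M[L1]=0
step 2: P1: store L1 := 3  ⟶  IMI  (L1)  txn=∅  M[L1]=0
step 3: P0: load  L1  ⟶  SSI  (L1)  txn=BusRd+Flush  M[L1]=3
step 4: P0: store L1 := 1  ⟶  MII  (L1)  txn=BusUpgr  M[L1]=3
step 5: P0: store L0 := 98  ⟶  MII  (L0)  txn=BusRdX  M[L0]=0
step 6: P2: load  L0  ⟶  SIS  (L0)  txn=BusRd+Flush  M[L0]=98
step 7: P1: store L1 := 39  ⟶  IMI  (L1)  txn=BusRdX+Flush  M[L1]=1
step 8: P2: load  L1  ⟶  ISS  (L1)  txn=BusRd+Flush  M[L1]=39
step 9: P1: load  L1  ⟶  ISS  (L1)  txn=∅  M[L1]=39
step 10: P1: store L0 := 6  ⟶  IMI  (L0)  txn=BusRdX  M[L0]=98
step 11: P1: store L0 := 34  ⟶  IMI  (L0)  txn=∅  M[L0]=98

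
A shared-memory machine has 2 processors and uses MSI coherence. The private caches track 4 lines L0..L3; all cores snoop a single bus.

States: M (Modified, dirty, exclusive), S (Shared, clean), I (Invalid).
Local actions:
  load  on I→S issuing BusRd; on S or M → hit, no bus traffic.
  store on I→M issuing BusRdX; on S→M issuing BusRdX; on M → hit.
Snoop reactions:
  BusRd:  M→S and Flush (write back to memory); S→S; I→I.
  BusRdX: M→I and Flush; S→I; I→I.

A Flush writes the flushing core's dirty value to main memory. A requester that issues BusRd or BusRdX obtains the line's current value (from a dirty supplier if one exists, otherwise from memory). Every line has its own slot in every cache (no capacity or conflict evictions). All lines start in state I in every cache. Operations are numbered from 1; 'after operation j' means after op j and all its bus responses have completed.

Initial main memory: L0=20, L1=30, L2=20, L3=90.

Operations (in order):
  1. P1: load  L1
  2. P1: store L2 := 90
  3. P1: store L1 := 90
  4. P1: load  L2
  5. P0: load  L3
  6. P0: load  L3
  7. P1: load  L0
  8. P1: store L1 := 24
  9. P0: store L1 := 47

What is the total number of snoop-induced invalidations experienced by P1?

invalidations = 1

  op1 P1: load  L1 → I/S on L1; bus BusRd; mem=30
  op2 P1: store L2 := 90 → I/M on L2; bus BusRdX; mem=20
  op3 P1: store L1 := 90 → I/M on L1; bus BusRdX; mem=30
  op4 P1: load  L2 → I/M on L2; bus (none); mem=20
  op5 P0: load  L3 → S/I on L3; bus BusRd; mem=90
  op6 P0: load  L3 → S/I on L3; bus (none); mem=90
  op7 P1: load  L0 → I/S on L0; bus BusRd; mem=20
  op8 P1: store L1 := 24 → I/M on L1; bus (none); mem=30
  op9 P0: store L1 := 47 → M/I on L1; bus BusRdX Flush; mem=24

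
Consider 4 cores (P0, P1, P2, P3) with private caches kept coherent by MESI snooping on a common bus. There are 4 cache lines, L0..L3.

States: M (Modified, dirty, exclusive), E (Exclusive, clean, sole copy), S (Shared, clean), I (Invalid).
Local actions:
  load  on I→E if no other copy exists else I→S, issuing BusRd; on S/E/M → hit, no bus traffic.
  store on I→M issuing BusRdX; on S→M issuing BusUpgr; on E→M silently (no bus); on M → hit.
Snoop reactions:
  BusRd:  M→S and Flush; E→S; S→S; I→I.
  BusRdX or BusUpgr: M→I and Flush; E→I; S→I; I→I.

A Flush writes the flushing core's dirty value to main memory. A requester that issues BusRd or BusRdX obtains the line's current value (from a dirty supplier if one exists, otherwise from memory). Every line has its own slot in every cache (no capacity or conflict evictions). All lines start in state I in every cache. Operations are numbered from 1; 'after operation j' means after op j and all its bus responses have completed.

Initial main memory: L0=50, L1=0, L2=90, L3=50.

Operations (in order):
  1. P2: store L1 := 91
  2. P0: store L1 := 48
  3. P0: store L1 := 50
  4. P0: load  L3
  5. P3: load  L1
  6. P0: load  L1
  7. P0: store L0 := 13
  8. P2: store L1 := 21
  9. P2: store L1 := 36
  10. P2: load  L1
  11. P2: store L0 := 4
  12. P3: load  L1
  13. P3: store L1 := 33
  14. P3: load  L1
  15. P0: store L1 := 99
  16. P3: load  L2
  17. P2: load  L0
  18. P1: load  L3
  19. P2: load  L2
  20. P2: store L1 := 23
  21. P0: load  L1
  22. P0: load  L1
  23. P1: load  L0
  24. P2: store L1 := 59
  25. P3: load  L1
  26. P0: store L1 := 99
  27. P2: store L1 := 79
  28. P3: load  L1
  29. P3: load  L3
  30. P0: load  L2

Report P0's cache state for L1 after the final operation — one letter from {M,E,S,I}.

[1] P2: store L1 := 91 | P0:I, P1:I, P2:M(91), P3:I | bus: BusRdX
[2] P0: store L1 := 48 | P0:M(48), P1:I, P2:I, P3:I | bus: BusRdX,Flush
[3] P0: store L1 := 50 | P0:M(50), P1:I, P2:I, P3:I | bus: none
[4] P0: load  L3 | P0:E(50), P1:I, P2:I, P3:I | bus: BusRd
[5] P3: load  L1 | P0:S(50), P1:I, P2:I, P3:S(50) | bus: BusRd,Flush
[6] P0: load  L1 | P0:S(50), P1:I, P2:I, P3:S(50) | bus: none
[7] P0: store L0 := 13 | P0:M(13), P1:I, P2:I, P3:I | bus: BusRdX
[8] P2: store L1 := 21 | P0:I, P1:I, P2:M(21), P3:I | bus: BusRdX
[9] P2: store L1 := 36 | P0:I, P1:I, P2:M(36), P3:I | bus: none
[10] P2: load  L1 | P0:I, P1:I, P2:M(36), P3:I | bus: none
[11] P2: store L0 := 4 | P0:I, P1:I, P2:M(4), P3:I | bus: BusRdX,Flush
[12] P3: load  L1 | P0:I, P1:I, P2:S(36), P3:S(36) | bus: BusRd,Flush
[13] P3: store L1 := 33 | P0:I, P1:I, P2:I, P3:M(33) | bus: BusUpgr
[14] P3: load  L1 | P0:I, P1:I, P2:I, P3:M(33) | bus: none
[15] P0: store L1 := 99 | P0:M(99), P1:I, P2:I, P3:I | bus: BusRdX,Flush
[16] P3: load  L2 | P0:I, P1:I, P2:I, P3:E(90) | bus: BusRd
[17] P2: load  L0 | P0:I, P1:I, P2:M(4), P3:I | bus: none
[18] P1: load  L3 | P0:S(50), P1:S(50), P2:I, P3:I | bus: BusRd
[19] P2: load  L2 | P0:I, P1:I, P2:S(90), P3:S(90) | bus: BusRd
[20] P2: store L1 := 23 | P0:I, P1:I, P2:M(23), P3:I | bus: BusRdX,Flush
[21] P0: load  L1 | P0:S(23), P1:I, P2:S(23), P3:I | bus: BusRd,Flush
[22] P0: load  L1 | P0:S(23), P1:I, P2:S(23), P3:I | bus: none
[23] P1: load  L0 | P0:I, P1:S(4), P2:S(4), P3:I | bus: BusRd,Flush
[24] P2: store L1 := 59 | P0:I, P1:I, P2:M(59), P3:I | bus: BusUpgr
[25] P3: load  L1 | P0:I, P1:I, P2:S(59), P3:S(59) | bus: BusRd,Flush
[26] P0: store L1 := 99 | P0:M(99), P1:I, P2:I, P3:I | bus: BusRdX
[27] P2: store L1 := 79 | P0:I, P1:I, P2:M(79), P3:I | bus: BusRdX,Flush
[28] P3: load  L1 | P0:I, P1:I, P2:S(79), P3:S(79) | bus: BusRd,Flush
[29] P3: load  L3 | P0:S(50), P1:S(50), P2:I, P3:S(50) | bus: BusRd
[30] P0: load  L2 | P0:S(90), P1:I, P2:S(90), P3:S(90) | bus: BusRd

state = I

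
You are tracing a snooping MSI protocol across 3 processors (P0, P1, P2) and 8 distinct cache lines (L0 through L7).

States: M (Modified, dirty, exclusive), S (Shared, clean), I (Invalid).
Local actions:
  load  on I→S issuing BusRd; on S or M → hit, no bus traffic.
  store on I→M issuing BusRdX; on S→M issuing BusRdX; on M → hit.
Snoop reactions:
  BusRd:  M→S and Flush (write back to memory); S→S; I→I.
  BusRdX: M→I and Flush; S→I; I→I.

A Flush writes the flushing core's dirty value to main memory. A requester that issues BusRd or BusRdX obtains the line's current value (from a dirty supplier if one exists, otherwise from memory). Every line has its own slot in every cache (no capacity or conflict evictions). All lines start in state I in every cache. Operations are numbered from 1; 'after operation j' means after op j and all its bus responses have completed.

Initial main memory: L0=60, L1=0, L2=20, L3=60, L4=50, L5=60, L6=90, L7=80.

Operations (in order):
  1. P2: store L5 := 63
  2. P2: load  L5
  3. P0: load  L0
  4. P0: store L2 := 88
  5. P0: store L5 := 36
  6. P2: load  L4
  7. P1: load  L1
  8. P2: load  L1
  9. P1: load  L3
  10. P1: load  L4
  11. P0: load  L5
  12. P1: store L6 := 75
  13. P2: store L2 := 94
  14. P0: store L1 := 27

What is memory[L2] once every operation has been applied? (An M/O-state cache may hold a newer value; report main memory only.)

1. P2: store L5 := 63  bus=[BusRdX]  L5: P0=I P1=I P2=M  mem[L5]=60
2. P2: load  L5  bus=[-]  L5: P0=I P1=I P2=M  mem[L5]=60
3. P0: load  L0  bus=[BusRd]  L0: P0=S P1=I P2=I  mem[L0]=60
4. P0: store L2 := 88  bus=[BusRdX]  L2: P0=M P1=I P2=I  mem[L2]=20
5. P0: store L5 := 36  bus=[BusRdX,Flush]  L5: P0=M P1=I P2=I  mem[L5]=63
6. P2: load  L4  bus=[BusRd]  L4: P0=I P1=I P2=S  mem[L4]=50
7. P1: load  L1  bus=[BusRd]  L1: P0=I P1=S P2=I  mem[L1]=0
8. P2: load  L1  bus=[BusRd]  L1: P0=I P1=S P2=S  mem[L1]=0
9. P1: load  L3  bus=[BusRd]  L3: P0=I P1=S P2=I  mem[L3]=60
10. P1: load  L4  bus=[BusRd]  L4: P0=I P1=S P2=S  mem[L4]=50
11. P0: load  L5  bus=[-]  L5: P0=M P1=I P2=I  mem[L5]=63
12. P1: store L6 := 75  bus=[BusRdX]  L6: P0=I P1=M P2=I  mem[L6]=90
13. P2: store L2 := 94  bus=[BusRdX,Flush]  L2: P0=I P1=I P2=M  mem[L2]=88
14. P0: store L1 := 27  bus=[BusRdX]  L1: P0=M P1=I P2=I  mem[L1]=0

memory[L2] = 88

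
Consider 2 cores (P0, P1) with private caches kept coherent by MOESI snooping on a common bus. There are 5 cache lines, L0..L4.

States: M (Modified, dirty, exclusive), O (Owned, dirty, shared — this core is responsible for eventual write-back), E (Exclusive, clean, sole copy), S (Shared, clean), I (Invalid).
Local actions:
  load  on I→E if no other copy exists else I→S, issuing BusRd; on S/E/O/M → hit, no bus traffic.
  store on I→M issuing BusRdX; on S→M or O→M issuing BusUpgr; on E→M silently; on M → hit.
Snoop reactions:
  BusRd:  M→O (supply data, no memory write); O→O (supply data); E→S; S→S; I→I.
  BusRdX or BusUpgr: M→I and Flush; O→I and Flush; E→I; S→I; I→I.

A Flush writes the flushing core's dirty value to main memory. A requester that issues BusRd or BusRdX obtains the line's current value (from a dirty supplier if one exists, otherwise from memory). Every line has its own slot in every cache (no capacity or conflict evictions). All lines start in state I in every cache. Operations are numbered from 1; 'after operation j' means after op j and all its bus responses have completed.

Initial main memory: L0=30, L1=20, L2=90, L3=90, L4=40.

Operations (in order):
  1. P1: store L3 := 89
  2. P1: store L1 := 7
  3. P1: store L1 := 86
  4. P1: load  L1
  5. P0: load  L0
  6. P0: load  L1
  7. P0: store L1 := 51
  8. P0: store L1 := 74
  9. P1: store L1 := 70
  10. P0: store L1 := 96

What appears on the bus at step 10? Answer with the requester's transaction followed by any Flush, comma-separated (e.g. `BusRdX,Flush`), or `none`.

bus = BusRdX,Flush

step 1: P1: store L3 := 89  ⟶  IM  (L3)  txn=BusRdX  M[L3]=90
step 2: P1: store L1 := 7  ⟶  IM  (L1)  txn=BusRdX  M[L1]=20
step 3: P1: store L1 := 86  ⟶  IM  (L1)  txn=∅  M[L1]=20
step 4: P1: load  L1  ⟶  IM  (L1)  txn=∅  M[L1]=20
step 5: P0: load  L0  ⟶  EI  (L0)  txn=BusRd  M[L0]=30
step 6: P0: load  L1  ⟶  SO  (L1)  txn=BusRd  M[L1]=20
step 7: P0: store L1 := 51  ⟶  MI  (L1)  txn=BusUpgr+Flush  M[L1]=86
step 8: P0: store L1 := 74  ⟶  MI  (L1)  txn=∅  M[L1]=86
step 9: P1: store L1 := 70  ⟶  IM  (L1)  txn=BusRdX+Flush  M[L1]=74
step 10: P0: store L1 := 96  ⟶  MI  (L1)  txn=BusRdX+Flush  M[L1]=70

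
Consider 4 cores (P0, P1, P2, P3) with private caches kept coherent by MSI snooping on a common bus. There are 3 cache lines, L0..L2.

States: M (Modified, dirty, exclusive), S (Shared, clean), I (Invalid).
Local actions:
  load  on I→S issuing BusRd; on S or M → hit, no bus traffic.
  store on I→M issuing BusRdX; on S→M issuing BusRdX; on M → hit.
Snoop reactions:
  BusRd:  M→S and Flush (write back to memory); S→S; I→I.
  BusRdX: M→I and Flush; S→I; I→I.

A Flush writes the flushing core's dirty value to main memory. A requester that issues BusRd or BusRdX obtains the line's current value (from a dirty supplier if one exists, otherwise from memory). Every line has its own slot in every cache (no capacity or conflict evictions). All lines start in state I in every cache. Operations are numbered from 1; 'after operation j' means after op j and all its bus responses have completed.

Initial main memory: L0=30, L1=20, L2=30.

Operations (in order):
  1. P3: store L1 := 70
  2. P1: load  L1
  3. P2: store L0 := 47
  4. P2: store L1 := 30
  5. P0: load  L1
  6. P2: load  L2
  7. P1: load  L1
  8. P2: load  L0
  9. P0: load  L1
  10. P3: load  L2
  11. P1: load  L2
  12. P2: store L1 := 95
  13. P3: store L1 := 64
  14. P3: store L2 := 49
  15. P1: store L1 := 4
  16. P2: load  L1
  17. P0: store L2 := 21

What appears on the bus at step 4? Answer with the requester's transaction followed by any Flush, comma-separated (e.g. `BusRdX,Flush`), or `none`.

bus = BusRdX

  op1 P3: store L1 := 70 → I/I/I/M on L1; bus BusRdX; mem=20
  op2 P1: load  L1 → I/S/I/S on L1; bus BusRd Flush; mem=70
  op3 P2: store L0 := 47 → I/I/M/I on L0; bus BusRdX; mem=30
  op4 P2: store L1 := 30 → I/I/M/I on L1; bus BusRdX; mem=70
  op5 P0: load  L1 → S/I/S/I on L1; bus BusRd Flush; mem=30
  op6 P2: load  L2 → I/I/S/I on L2; bus BusRd; mem=30
  op7 P1: load  L1 → S/S/S/I on L1; bus BusRd; mem=30
  op8 P2: load  L0 → I/I/M/I on L0; bus (none); mem=30
  op9 P0: load  L1 → S/S/S/I on L1; bus (none); mem=30
  op10 P3: load  L2 → I/I/S/S on L2; bus BusRd; mem=30
  op11 P1: load  L2 → I/S/S/S on L2; bus BusRd; mem=30
  op12 P2: store L1 := 95 → I/I/M/I on L1; bus BusRdX; mem=30
  op13 P3: store L1 := 64 → I/I/I/M on L1; bus BusRdX Flush; mem=95
  op14 P3: store L2 := 49 → I/I/I/M on L2; bus BusRdX; mem=30
  op15 P1: store L1 := 4 → I/M/I/I on L1; bus BusRdX Flush; mem=64
  op16 P2: load  L1 → I/S/S/I on L1; bus BusRd Flush; mem=4
  op17 P0: store L2 := 21 → M/I/I/I on L2; bus BusRdX Flush; mem=49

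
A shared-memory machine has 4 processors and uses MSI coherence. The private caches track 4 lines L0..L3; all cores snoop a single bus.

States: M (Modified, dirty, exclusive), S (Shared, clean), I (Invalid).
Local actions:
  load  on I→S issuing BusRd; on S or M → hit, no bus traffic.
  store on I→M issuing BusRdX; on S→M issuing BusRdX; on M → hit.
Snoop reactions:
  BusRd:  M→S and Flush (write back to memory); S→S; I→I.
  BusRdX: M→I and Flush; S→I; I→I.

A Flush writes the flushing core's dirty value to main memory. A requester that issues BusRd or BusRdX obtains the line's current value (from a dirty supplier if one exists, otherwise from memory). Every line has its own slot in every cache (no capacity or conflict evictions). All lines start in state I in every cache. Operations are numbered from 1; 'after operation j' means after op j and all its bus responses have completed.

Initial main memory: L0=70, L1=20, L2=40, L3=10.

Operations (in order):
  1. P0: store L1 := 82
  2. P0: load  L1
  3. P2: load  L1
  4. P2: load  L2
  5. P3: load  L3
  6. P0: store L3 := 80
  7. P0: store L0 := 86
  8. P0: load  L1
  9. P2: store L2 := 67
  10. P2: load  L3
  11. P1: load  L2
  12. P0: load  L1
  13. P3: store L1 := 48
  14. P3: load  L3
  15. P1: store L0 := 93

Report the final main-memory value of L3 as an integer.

memory[L3] = 80

step 1: P0: store L1 := 82  ⟶  MIII  (L1)  txn=BusRdX  M[L1]=20
step 2: P0: load  L1  ⟶  MIII  (L1)  txn=∅  M[L1]=20
step 3: P2: load  L1  ⟶  SISI  (L1)  txn=BusRd+Flush  M[L1]=82
step 4: P2: load  L2  ⟶  IISI  (L2)  txn=BusRd  M[L2]=40
step 5: P3: load  L3  ⟶  IIIS  (L3)  txn=BusRd  M[L3]=10
step 6: P0: store L3 := 80  ⟶  MIII  (L3)  txn=BusRdX  M[L3]=10
step 7: P0: store L0 := 86  ⟶  MIII  (L0)  txn=BusRdX  M[L0]=70
step 8: P0: load  L1  ⟶  SISI  (L1)  txn=∅  M[L1]=82
step 9: P2: store L2 := 67  ⟶  IIMI  (L2)  txn=BusRdX  M[L2]=40
step 10: P2: load  L3  ⟶  SISI  (L3)  txn=BusRd+Flush  M[L3]=80
step 11: P1: load  L2  ⟶  ISSI  (L2)  txn=BusRd+Flush  M[L2]=67
step 12: P0: load  L1  ⟶  SISI  (L1)  txn=∅  M[L1]=82
step 13: P3: store L1 := 48  ⟶  IIIM  (L1)  txn=BusRdX  M[L1]=82
step 14: P3: load  L3  ⟶  SISS  (L3)  txn=BusRd  M[L3]=80
step 15: P1: store L0 := 93  ⟶  IMII  (L0)  txn=BusRdX+Flush  M[L0]=86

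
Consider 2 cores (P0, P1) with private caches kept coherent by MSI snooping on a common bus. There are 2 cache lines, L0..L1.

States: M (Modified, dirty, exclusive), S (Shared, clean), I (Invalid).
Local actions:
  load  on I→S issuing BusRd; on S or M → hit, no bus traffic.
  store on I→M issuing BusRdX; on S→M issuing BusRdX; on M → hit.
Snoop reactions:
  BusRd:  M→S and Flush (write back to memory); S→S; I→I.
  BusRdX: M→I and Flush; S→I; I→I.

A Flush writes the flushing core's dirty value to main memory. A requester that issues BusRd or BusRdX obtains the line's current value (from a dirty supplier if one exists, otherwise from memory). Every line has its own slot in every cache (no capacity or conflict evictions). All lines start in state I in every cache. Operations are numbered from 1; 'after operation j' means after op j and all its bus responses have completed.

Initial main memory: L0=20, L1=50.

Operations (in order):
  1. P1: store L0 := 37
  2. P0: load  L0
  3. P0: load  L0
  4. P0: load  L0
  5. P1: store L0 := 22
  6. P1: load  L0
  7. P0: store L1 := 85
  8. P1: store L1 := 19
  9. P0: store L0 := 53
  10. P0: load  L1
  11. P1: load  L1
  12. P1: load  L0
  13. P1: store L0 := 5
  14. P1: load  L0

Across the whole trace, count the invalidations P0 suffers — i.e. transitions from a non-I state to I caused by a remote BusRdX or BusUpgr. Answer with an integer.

invalidations = 3

step 1: P1: store L0 := 37  ⟶  IM  (L0)  txn=BusRdX  M[L0]=20
step 2: P0: load  L0  ⟶  SS  (L0)  txn=BusRd+Flush  M[L0]=37
step 3: P0: load  L0  ⟶  SS  (L0)  txn=∅  M[L0]=37
step 4: P0: load  L0  ⟶  SS  (L0)  txn=∅  M[L0]=37
step 5: P1: store L0 := 22  ⟶  IM  (L0)  txn=BusRdX  M[L0]=37
step 6: P1: load  L0  ⟶  IM  (L0)  txn=∅  M[L0]=37
step 7: P0: store L1 := 85  ⟶  MI  (L1)  txn=BusRdX  M[L1]=50
step 8: P1: store L1 := 19  ⟶  IM  (L1)  txn=BusRdX+Flush  M[L1]=85
step 9: P0: store L0 := 53  ⟶  MI  (L0)  txn=BusRdX+Flush  M[L0]=22
step 10: P0: load  L1  ⟶  SS  (L1)  txn=BusRd+Flush  M[L1]=19
step 11: P1: load  L1  ⟶  SS  (L1)  txn=∅  M[L1]=19
step 12: P1: load  L0  ⟶  SS  (L0)  txn=BusRd+Flush  M[L0]=53
step 13: P1: store L0 := 5  ⟶  IM  (L0)  txn=BusRdX  M[L0]=53
step 14: P1: load  L0  ⟶  IM  (L0)  txn=∅  M[L0]=53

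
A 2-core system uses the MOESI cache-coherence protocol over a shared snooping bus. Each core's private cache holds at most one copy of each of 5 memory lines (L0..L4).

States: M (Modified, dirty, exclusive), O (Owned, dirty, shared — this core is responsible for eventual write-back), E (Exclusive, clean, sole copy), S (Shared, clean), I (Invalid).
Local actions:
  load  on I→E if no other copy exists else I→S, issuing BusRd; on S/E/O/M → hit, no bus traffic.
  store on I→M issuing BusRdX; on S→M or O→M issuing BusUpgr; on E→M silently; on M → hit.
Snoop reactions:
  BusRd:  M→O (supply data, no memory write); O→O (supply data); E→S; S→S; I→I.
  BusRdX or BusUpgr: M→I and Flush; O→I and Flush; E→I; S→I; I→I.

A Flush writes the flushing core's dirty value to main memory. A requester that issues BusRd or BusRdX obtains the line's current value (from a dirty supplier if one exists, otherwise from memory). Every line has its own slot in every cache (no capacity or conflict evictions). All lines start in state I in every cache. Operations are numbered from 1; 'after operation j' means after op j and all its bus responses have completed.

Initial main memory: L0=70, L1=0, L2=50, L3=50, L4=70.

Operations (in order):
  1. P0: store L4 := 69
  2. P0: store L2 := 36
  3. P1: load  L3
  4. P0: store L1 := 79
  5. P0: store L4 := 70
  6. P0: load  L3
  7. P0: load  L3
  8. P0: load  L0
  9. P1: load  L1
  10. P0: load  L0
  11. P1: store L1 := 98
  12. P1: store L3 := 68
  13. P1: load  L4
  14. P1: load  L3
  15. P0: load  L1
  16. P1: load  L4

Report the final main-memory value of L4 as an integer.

step 1: P0: store L4 := 69  ⟶  MI  (L4)  txn=BusRdX  M[L4]=70
step 2: P0: store L2 := 36  ⟶  MI  (L2)  txn=BusRdX  M[L2]=50
step 3: P1: load  L3  ⟶  IE  (L3)  txn=BusRd  M[L3]=50
step 4: P0: store L1 := 79  ⟶  MI  (L1)  txn=BusRdX  M[L1]=0
step 5: P0: store L4 := 70  ⟶  MI  (L4)  txn=∅  M[L4]=70
step 6: P0: load  L3  ⟶  SS  (L3)  txn=BusRd  M[L3]=50
step 7: P0: load  L3  ⟶  SS  (L3)  txn=∅  M[L3]=50
step 8: P0: load  L0  ⟶  EI  (L0)  txn=BusRd  M[L0]=70
step 9: P1: load  L1  ⟶  OS  (L1)  txn=BusRd  M[L1]=0
step 10: P0: load  L0  ⟶  EI  (L0)  txn=∅  M[L0]=70
step 11: P1: store L1 := 98  ⟶  IM  (L1)  txn=BusUpgr+Flush  M[L1]=79
step 12: P1: store L3 := 68  ⟶  IM  (L3)  txn=BusUpgr  M[L3]=50
step 13: P1: load  L4  ⟶  OS  (L4)  txn=BusRd  M[L4]=70
step 14: P1: load  L3  ⟶  IM  (L3)  txn=∅  M[L3]=50
step 15: P0: load  L1  ⟶  SO  (L1)  txn=BusRd  M[L1]=79
step 16: P1: load  L4  ⟶  OS  (L4)  txn=∅  M[L4]=70

memory[L4] = 70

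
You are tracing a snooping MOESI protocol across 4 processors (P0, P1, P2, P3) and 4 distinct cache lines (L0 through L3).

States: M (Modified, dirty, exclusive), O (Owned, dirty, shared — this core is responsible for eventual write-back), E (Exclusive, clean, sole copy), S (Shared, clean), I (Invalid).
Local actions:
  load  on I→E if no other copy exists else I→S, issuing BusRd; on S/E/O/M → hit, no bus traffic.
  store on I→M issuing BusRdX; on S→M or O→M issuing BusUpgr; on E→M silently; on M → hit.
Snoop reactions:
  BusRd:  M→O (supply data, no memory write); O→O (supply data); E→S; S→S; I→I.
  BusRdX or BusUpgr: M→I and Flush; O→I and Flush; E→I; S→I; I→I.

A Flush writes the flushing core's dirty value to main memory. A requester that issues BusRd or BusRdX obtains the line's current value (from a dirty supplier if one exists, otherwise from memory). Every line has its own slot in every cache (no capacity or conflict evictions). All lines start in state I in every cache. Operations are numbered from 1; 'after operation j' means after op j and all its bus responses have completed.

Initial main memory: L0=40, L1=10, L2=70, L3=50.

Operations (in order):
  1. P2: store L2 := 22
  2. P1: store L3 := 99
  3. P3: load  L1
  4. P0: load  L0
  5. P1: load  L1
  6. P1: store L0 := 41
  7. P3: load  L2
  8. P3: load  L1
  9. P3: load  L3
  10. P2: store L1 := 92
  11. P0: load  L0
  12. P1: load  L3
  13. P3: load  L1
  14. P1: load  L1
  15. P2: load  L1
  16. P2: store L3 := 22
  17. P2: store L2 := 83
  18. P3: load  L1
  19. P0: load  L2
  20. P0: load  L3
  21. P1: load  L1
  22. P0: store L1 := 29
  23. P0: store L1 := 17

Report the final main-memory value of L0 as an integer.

  op1 P2: store L2 := 22 → I/I/M/I on L2; bus BusRdX; mem=70
  op2 P1: store L3 := 99 → I/M/I/I on L3; bus BusRdX; mem=50
  op3 P3: load  L1 → I/I/I/E on L1; bus BusRd; mem=10
  op4 P0: load  L0 → E/I/I/I on L0; bus BusRd; mem=40
  op5 P1: load  L1 → I/S/I/S on L1; bus BusRd; mem=10
  op6 P1: store L0 := 41 → I/M/I/I on L0; bus BusRdX; mem=40
  op7 P3: load  L2 → I/I/O/S on L2; bus BusRd; mem=70
  op8 P3: load  L1 → I/S/I/S on L1; bus (none); mem=10
  op9 P3: load  L3 → I/O/I/S on L3; bus BusRd; mem=50
  op10 P2: store L1 := 92 → I/I/M/I on L1; bus BusRdX; mem=10
  op11 P0: load  L0 → S/O/I/I on L0; bus BusRd; mem=40
  op12 P1: load  L3 → I/O/I/S on L3; bus (none); mem=50
  op13 P3: load  L1 → I/I/O/S on L1; bus BusRd; mem=10
  op14 P1: load  L1 → I/S/O/S on L1; bus BusRd; mem=10
  op15 P2: load  L1 → I/S/O/S on L1; bus (none); mem=10
  op16 P2: store L3 := 22 → I/I/M/I on L3; bus BusRdX Flush; mem=99
  op17 P2: store L2 := 83 → I/I/M/I on L2; bus BusUpgr; mem=70
  op18 P3: load  L1 → I/S/O/S on L1; bus (none); mem=10
  op19 P0: load  L2 → S/I/O/I on L2; bus BusRd; mem=70
  op20 P0: load  L3 → S/I/O/I on L3; bus BusRd; mem=99
  op21 P1: load  L1 → I/S/O/S on L1; bus (none); mem=10
  op22 P0: store L1 := 29 → M/I/I/I on L1; bus BusRdX Flush; mem=92
  op23 P0: store L1 := 17 → M/I/I/I on L1; bus (none); mem=92

memory[L0] = 40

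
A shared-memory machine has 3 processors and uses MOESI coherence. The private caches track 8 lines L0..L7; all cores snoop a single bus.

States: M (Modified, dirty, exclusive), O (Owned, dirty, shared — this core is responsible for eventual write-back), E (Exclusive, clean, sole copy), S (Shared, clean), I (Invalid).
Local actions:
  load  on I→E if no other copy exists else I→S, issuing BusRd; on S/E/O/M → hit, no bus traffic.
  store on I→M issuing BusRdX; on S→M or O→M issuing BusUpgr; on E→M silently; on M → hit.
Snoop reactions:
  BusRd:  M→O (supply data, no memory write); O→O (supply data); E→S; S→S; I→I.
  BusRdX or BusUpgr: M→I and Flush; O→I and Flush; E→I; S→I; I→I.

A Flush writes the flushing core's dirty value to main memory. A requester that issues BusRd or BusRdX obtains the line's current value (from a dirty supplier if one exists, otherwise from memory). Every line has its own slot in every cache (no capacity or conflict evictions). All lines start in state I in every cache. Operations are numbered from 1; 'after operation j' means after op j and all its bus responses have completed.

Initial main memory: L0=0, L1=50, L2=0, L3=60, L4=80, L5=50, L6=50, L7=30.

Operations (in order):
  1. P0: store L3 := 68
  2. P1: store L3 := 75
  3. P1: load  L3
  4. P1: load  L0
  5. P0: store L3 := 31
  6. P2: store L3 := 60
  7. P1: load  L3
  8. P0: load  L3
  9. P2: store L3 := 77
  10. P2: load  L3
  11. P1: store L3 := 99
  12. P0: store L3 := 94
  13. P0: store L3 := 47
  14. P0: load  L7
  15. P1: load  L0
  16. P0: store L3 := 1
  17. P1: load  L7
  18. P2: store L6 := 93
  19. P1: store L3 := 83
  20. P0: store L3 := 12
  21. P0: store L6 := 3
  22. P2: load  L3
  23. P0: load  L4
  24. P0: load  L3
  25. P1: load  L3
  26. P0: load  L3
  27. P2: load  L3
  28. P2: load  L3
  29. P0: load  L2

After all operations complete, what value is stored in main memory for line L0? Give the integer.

memory[L0] = 0

1. P0: store L3 := 68  bus=[BusRdX]  L3: P0=M P1=I P2=I  mem[L3]=60
2. P1: store L3 := 75  bus=[BusRdX,Flush]  L3: P0=I P1=M P2=I  mem[L3]=68
3. P1: load  L3  bus=[-]  L3: P0=I P1=M P2=I  mem[L3]=68
4. P1: load  L0  bus=[BusRd]  L0: P0=I P1=E P2=I  mem[L0]=0
5. P0: store L3 := 31  bus=[BusRdX,Flush]  L3: P0=M P1=I P2=I  mem[L3]=75
6. P2: store L3 := 60  bus=[BusRdX,Flush]  L3: P0=I P1=I P2=M  mem[L3]=31
7. P1: load  L3  bus=[BusRd]  L3: P0=I P1=S P2=O  mem[L3]=31
8. P0: load  L3  bus=[BusRd]  L3: P0=S P1=S P2=O  mem[L3]=31
9. P2: store L3 := 77  bus=[BusUpgr]  L3: P0=I P1=I P2=M  mem[L3]=31
10. P2: load  L3  bus=[-]  L3: P0=I P1=I P2=M  mem[L3]=31
11. P1: store L3 := 99  bus=[BusRdX,Flush]  L3: P0=I P1=M P2=I  mem[L3]=77
12. P0: store L3 := 94  bus=[BusRdX,Flush]  L3: P0=M P1=I P2=I  mem[L3]=99
13. P0: store L3 := 47  bus=[-]  L3: P0=M P1=I P2=I  mem[L3]=99
14. P0: load  L7  bus=[BusRd]  L7: P0=E P1=I P2=I  mem[L7]=30
15. P1: load  L0  bus=[-]  L0: P0=I P1=E P2=I  mem[L0]=0
16. P0: store L3 := 1  bus=[-]  L3: P0=M P1=I P2=I  mem[L3]=99
17. P1: load  L7  bus=[BusRd]  L7: P0=S P1=S P2=I  mem[L7]=30
18. P2: store L6 := 93  bus=[BusRdX]  L6: P0=I P1=I P2=M  mem[L6]=50
19. P1: store L3 := 83  bus=[BusRdX,Flush]  L3: P0=I P1=M P2=I  mem[L3]=1
20. P0: store L3 := 12  bus=[BusRdX,Flush]  L3: P0=M P1=I P2=I  mem[L3]=83
21. P0: store L6 := 3  bus=[BusRdX,Flush]  L6: P0=M P1=I P2=I  mem[L6]=93
22. P2: load  L3  bus=[BusRd]  L3: P0=O P1=I P2=S  mem[L3]=83
23. P0: load  L4  bus=[BusRd]  L4: P0=E P1=I P2=I  mem[L4]=80
24. P0: load  L3  bus=[-]  L3: P0=O P1=I P2=S  mem[L3]=83
25. P1: load  L3  bus=[BusRd]  L3: P0=O P1=S P2=S  mem[L3]=83
26. P0: load  L3  bus=[-]  L3: P0=O P1=S P2=S  mem[L3]=83
27. P2: load  L3  bus=[-]  L3: P0=O P1=S P2=S  mem[L3]=83
28. P2: load  L3  bus=[-]  L3: P0=O P1=S P2=S  mem[L3]=83
29. P0: load  L2  bus=[BusRd]  L2: P0=E P1=I P2=I  mem[L2]=0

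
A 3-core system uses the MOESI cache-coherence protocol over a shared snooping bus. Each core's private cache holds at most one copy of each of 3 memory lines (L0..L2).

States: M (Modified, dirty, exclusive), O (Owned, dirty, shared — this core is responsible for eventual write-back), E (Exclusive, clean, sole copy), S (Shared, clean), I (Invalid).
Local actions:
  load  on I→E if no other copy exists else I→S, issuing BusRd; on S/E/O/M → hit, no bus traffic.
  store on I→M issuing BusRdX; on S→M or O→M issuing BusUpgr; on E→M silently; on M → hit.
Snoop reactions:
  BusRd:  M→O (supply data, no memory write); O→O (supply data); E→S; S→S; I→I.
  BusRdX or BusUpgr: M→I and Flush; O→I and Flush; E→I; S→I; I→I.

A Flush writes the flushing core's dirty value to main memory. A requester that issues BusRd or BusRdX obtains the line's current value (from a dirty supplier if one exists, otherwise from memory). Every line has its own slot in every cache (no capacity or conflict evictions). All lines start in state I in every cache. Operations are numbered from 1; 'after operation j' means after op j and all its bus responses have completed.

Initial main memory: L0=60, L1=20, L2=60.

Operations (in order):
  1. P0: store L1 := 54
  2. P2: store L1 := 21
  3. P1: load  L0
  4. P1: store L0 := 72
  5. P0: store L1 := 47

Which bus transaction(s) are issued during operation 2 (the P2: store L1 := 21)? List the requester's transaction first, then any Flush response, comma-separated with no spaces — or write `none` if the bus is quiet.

bus = BusRdX,Flush

  op1 P0: store L1 := 54 → M/I/I on L1; bus BusRdX; mem=20
  op2 P2: store L1 := 21 → I/I/M on L1; bus BusRdX Flush; mem=54
  op3 P1: load  L0 → I/E/I on L0; bus BusRd; mem=60
  op4 P1: store L0 := 72 → I/M/I on L0; bus (none); mem=60
  op5 P0: store L1 := 47 → M/I/I on L1; bus BusRdX Flush; mem=21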